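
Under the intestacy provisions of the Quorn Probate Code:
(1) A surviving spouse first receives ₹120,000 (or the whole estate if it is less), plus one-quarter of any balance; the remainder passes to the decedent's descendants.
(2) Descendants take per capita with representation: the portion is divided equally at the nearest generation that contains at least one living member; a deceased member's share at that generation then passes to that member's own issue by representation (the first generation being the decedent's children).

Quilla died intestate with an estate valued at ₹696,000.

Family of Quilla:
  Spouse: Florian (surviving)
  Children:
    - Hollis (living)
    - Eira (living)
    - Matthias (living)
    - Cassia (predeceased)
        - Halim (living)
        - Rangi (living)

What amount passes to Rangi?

Rangi receives ₹54,000.

Florian first takes ₹120,000, leaving a balance of ₹576,000. Florian then takes one-quarter of the balance (₹144,000), for a total of ₹264,000. The remaining ₹432,000 passes to the descendants.
The descendants' portion (₹432,000) is divided into 4 shares of ₹108,000: Hollis, Eira, and Matthias each take ₹108,000; Cassia's ₹108,000 share passes to Cassia's issue.
Cassia's share (₹108,000) is divided into 2 shares of ₹54,000: Halim and Rangi each take ₹54,000.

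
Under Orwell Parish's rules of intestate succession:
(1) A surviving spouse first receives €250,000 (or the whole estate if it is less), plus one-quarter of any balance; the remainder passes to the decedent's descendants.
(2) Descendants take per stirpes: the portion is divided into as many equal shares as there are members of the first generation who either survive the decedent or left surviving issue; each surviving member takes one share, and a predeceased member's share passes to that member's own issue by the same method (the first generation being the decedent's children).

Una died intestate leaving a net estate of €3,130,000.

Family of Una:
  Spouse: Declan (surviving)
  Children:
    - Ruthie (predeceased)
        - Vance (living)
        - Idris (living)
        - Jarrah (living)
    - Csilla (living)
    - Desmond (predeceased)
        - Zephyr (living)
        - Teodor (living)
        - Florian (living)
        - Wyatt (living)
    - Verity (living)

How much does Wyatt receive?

Wyatt receives €135,000.

Declan first takes €250,000, leaving a balance of €2,880,000. Declan then takes one-quarter of the balance (€720,000), for a total of €970,000. The remaining €2,160,000 passes to the descendants.
The descendants' portion (€2,160,000) is divided into 4 shares of €540,000: Csilla and Verity each take €540,000; Ruthie's €540,000 share passes to Ruthie's issue; Desmond's €540,000 share passes to Desmond's issue.
Ruthie's share (€540,000) is divided into 3 shares of €180,000: Vance, Idris, and Jarrah each take €180,000.
Desmond's share (€540,000) is divided into 4 shares of €135,000: Zephyr, Teodor, Florian, and Wyatt each take €135,000.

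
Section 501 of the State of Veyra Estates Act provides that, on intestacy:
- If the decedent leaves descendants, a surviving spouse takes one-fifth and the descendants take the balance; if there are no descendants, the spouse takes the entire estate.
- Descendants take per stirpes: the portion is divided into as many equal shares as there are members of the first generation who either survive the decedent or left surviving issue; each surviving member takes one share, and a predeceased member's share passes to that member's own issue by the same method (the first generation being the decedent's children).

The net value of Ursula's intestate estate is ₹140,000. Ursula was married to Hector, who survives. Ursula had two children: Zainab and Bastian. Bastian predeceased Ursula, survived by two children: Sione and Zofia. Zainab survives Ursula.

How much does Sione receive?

Hector takes one-fifth of ₹140,000 = ₹28,000. The remaining ₹112,000 passes to the descendants.
The descendants' portion (₹112,000) is divided into 2 shares of ₹56,000: Zainab takes ₹56,000; Bastian's ₹56,000 share passes to Bastian's issue.
Bastian's share (₹56,000) is divided into 2 shares of ₹28,000: Sione and Zofia each take ₹28,000.

Sione receives ₹28,000.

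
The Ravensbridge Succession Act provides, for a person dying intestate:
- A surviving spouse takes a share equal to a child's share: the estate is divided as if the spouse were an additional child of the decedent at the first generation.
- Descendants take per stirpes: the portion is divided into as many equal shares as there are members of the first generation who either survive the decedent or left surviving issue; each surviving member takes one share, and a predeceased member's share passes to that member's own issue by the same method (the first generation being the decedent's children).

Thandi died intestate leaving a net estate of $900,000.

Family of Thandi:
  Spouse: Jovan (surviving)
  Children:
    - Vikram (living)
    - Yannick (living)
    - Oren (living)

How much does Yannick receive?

Yannick receives $225,000.

The spouse counts as an additional share at the children's level, so there are 4 primary shares of $225,000. Jovan takes one such share ($225,000).
The children's combined portion ($675,000) is divided into 3 shares of $225,000: Vikram, Yannick, and Oren each take $225,000.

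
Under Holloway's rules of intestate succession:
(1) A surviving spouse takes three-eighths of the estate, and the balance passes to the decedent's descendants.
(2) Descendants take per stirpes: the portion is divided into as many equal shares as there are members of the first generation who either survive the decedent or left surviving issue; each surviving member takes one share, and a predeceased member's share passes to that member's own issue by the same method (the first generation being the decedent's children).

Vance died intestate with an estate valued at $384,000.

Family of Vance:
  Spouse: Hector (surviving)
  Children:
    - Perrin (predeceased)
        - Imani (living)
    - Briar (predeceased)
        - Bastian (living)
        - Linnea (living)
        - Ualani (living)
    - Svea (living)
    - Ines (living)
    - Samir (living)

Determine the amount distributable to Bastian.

Bastian receives $16,000.

Hector takes three-eighths of $384,000 = $144,000. The remaining $240,000 passes to the descendants.
The descendants' portion ($240,000) is divided into 5 shares of $48,000: Svea, Ines, and Samir each take $48,000; Perrin's $48,000 share passes to Perrin's issue; Briar's $48,000 share passes to Briar's issue.
Perrin's share ($48,000) passes entirely to Imani.
Briar's share ($48,000) is divided into 3 shares of $16,000: Bastian, Linnea, and Ualani each take $16,000.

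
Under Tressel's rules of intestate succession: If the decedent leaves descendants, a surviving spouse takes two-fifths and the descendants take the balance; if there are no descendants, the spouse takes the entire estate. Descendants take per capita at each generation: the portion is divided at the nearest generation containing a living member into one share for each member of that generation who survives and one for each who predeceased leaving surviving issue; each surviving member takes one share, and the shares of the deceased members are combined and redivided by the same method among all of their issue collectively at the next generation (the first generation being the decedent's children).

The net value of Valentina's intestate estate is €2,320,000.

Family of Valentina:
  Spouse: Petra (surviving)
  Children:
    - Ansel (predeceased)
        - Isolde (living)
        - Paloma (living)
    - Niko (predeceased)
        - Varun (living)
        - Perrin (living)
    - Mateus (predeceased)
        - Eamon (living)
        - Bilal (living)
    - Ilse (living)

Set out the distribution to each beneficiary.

Petra takes two-fifths of €2,320,000 = €928,000. The remaining €1,392,000 passes to the descendants.
The descendants' portion (€1,392,000) is divided at the children's generation into 4 shares of €348,000. Ilse takes €348,000. The 3 shares of the deceased (Ansel, Niko, and Mateus) are combined into a pool of €1,044,000.
That pool (€1,044,000) is divided at the grandchildren's generation equally among Isolde, Paloma, Varun, Perrin, Eamon, and Bilal: €174,000 each.

Petra: €928,000; Isolde: €174,000; Paloma: €174,000; Varun: €174,000; Perrin: €174,000; Eamon: €174,000; Bilal: €174,000; Ilse: €348,000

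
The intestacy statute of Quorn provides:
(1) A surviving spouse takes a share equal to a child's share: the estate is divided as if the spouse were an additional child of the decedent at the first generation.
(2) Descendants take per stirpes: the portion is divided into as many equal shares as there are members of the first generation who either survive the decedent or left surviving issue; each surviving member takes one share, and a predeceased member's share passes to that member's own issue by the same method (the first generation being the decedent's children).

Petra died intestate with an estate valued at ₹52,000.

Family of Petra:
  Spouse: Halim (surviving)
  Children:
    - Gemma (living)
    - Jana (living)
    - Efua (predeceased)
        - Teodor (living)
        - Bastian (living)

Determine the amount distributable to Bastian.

The spouse counts as an additional share at the children's level, so there are 4 primary shares of ₹13,000. Halim takes one such share (₹13,000).
The children's combined portion (₹39,000) is divided into 3 shares of ₹13,000: Gemma and Jana each take ₹13,000; Efua's ₹13,000 share passes to Efua's issue.
Efua's share (₹13,000) is divided into 2 shares of ₹6,500: Teodor and Bastian each take ₹6,500.

Bastian receives ₹6,500.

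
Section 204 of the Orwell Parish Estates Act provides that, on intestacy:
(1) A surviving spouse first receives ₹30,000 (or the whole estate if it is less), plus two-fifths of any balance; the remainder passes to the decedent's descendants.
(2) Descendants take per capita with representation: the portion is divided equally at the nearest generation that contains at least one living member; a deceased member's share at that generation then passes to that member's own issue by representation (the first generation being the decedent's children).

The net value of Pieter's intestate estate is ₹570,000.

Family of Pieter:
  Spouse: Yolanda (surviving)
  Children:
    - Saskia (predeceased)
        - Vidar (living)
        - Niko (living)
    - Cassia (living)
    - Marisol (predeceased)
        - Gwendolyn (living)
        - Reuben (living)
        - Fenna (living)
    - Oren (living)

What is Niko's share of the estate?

Yolanda first takes ₹30,000, leaving a balance of ₹540,000. Yolanda then takes two-fifths of the balance (₹216,000), for a total of ₹246,000. The remaining ₹324,000 passes to the descendants.
The descendants' portion (₹324,000) is divided into 4 shares of ₹81,000: Cassia and Oren each take ₹81,000; Saskia's ₹81,000 share passes to Saskia's issue; Marisol's ₹81,000 share passes to Marisol's issue.
Saskia's share (₹81,000) is divided into 2 shares of ₹40,500: Vidar and Niko each take ₹40,500.
Marisol's share (₹81,000) is divided into 3 shares of ₹27,000: Gwendolyn, Reuben, and Fenna each take ₹27,000.

Niko receives ₹40,500.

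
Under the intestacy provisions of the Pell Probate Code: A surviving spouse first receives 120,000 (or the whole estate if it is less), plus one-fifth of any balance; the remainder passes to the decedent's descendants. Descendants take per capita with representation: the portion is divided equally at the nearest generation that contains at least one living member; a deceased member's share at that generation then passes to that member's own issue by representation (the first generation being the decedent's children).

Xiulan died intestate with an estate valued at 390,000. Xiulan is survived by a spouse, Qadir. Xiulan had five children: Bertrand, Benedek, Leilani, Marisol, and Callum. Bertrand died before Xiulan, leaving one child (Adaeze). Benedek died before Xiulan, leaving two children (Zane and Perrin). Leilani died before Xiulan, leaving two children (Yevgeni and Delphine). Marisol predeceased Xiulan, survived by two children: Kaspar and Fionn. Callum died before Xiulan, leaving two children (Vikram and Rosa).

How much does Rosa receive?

Rosa receives 24,000.

Qadir first takes 120,000, leaving a balance of 270,000. Qadir then takes one-fifth of the balance (54,000), for a total of 174,000. The remaining 216,000 passes to the descendants.
No child survives, so the initial division is made at the grandchildren's generation.
The descendants' portion (216,000) is divided into 9 shares of 24,000: Adaeze, Zane, Perrin, Yevgeni, Delphine, Kaspar, Fionn, Vikram, and Rosa each take 24,000.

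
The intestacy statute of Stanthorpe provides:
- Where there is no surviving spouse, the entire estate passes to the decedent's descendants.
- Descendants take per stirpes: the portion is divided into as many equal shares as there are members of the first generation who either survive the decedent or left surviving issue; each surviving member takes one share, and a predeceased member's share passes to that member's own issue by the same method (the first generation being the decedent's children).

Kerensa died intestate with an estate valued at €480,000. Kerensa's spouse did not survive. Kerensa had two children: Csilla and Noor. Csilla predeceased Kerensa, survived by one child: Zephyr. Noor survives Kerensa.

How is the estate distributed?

Zephyr: €240,000; Noor: €240,000

The entire €480,000 passes to the descendants.
That amount (€480,000) is divided into 2 shares of €240,000: Noor takes €240,000; Csilla's €240,000 share passes to Csilla's issue.
Csilla's share (€240,000) passes entirely to Zephyr.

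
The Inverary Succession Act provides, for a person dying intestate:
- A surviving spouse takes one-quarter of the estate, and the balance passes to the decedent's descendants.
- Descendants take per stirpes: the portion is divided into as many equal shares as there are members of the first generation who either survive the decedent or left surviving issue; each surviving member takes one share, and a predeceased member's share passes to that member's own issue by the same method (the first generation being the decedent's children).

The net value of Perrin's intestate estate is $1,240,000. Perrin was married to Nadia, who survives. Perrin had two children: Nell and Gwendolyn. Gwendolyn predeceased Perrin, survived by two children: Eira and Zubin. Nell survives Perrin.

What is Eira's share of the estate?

Eira receives $232,500.

Nadia takes one-quarter of $1,240,000 = $310,000. The remaining $930,000 passes to the descendants.
The descendants' portion ($930,000) is divided into 2 shares of $465,000: Nell takes $465,000; Gwendolyn's $465,000 share passes to Gwendolyn's issue.
Gwendolyn's share ($465,000) is divided into 2 shares of $232,500: Eira and Zubin each take $232,500.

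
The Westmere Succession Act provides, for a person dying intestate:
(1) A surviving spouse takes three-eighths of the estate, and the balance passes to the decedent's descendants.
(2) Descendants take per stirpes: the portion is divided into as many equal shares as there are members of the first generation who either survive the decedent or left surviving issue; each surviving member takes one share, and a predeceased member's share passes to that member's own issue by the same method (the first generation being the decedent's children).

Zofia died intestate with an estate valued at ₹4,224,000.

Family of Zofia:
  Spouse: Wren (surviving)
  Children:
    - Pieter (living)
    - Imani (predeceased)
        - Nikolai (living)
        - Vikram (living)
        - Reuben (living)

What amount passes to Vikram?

Vikram receives ₹440,000.

Wren takes three-eighths of ₹4,224,000 = ₹1,584,000. The remaining ₹2,640,000 passes to the descendants.
The descendants' portion (₹2,640,000) is divided into 2 shares of ₹1,320,000: Pieter takes ₹1,320,000; Imani's ₹1,320,000 share passes to Imani's issue.
Imani's share (₹1,320,000) is divided into 3 shares of ₹440,000: Nikolai, Vikram, and Reuben each take ₹440,000.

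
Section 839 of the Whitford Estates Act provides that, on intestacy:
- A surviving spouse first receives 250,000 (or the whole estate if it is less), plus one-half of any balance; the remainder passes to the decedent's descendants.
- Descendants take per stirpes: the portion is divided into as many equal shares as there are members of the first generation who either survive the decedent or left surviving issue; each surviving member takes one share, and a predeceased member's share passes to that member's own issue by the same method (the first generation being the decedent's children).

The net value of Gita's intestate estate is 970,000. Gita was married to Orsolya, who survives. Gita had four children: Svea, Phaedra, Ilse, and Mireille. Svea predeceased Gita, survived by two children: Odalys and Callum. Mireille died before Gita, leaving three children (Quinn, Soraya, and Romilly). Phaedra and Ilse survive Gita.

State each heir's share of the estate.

Orsolya: 610,000; Odalys: 45,000; Callum: 45,000; Phaedra: 90,000; Ilse: 90,000; Quinn: 30,000; Soraya: 30,000; Romilly: 30,000

Orsolya first takes 250,000, leaving a balance of 720,000. Orsolya then takes one-half of the balance (360,000), for a total of 610,000. The remaining 360,000 passes to the descendants.
The descendants' portion (360,000) is divided into 4 shares of 90,000: Phaedra and Ilse each take 90,000; Svea's 90,000 share passes to Svea's issue; Mireille's 90,000 share passes to Mireille's issue.
Svea's share (90,000) is divided into 2 shares of 45,000: Odalys and Callum each take 45,000.
Mireille's share (90,000) is divided into 3 shares of 30,000: Quinn, Soraya, and Romilly each take 30,000.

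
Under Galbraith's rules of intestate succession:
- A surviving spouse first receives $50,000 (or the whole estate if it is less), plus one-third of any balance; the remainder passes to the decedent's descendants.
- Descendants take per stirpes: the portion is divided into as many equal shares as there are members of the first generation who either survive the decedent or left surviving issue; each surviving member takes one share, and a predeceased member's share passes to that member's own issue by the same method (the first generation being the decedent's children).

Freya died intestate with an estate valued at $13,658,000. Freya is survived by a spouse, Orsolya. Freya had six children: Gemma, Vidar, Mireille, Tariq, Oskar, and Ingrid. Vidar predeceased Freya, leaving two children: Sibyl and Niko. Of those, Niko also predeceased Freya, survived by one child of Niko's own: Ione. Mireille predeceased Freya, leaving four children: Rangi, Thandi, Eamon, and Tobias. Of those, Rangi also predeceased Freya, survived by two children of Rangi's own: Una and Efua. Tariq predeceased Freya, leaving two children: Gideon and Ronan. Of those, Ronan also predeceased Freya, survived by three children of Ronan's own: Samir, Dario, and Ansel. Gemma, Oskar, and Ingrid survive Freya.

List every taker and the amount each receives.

Orsolya: $4,586,000; Gemma: $1,512,000; Sibyl: $756,000; Ione: $756,000; Una: $189,000; Efua: $189,000; Thandi: $378,000; Eamon: $378,000; Tobias: $378,000; Gideon: $756,000; Samir: $252,000; Dario: $252,000; Ansel: $252,000; Oskar: $1,512,000; Ingrid: $1,512,000

Orsolya first takes $50,000, leaving a balance of $13,608,000. Orsolya then takes one-third of the balance ($4,536,000), for a total of $4,586,000. The remaining $9,072,000 passes to the descendants.
The descendants' portion ($9,072,000) is divided into 6 shares of $1,512,000: Gemma, Oskar, and Ingrid each take $1,512,000; Vidar's $1,512,000 share passes to Vidar's issue; Mireille's $1,512,000 share passes to Mireille's issue; Tariq's $1,512,000 share passes to Tariq's issue.
Vidar's share ($1,512,000) is divided into 2 shares of $756,000: Sibyl takes $756,000; Niko's $756,000 share passes to Niko's issue.
Niko's share ($756,000) passes entirely to Ione.
Mireille's share ($1,512,000) is divided into 4 shares of $378,000: Thandi, Eamon, and Tobias each take $378,000; Rangi's $378,000 share passes to Rangi's issue.
Rangi's share ($378,000) is divided into 2 shares of $189,000: Una and Efua each take $189,000.
Tariq's share ($1,512,000) is divided into 2 shares of $756,000: Gideon takes $756,000; Ronan's $756,000 share passes to Ronan's issue.
Ronan's share ($756,000) is divided into 3 shares of $252,000: Samir, Dario, and Ansel each take $252,000.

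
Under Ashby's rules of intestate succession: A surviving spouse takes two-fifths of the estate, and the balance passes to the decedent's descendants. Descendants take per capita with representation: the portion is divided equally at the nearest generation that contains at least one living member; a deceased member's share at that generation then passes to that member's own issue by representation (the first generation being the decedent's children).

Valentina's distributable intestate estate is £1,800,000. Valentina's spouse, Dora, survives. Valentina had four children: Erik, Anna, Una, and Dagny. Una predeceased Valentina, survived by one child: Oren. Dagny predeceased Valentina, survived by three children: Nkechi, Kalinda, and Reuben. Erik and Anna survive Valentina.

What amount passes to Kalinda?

Dora takes two-fifths of £1,800,000 = £720,000. The remaining £1,080,000 passes to the descendants.
The descendants' portion (£1,080,000) is divided into 4 shares of £270,000: Erik and Anna each take £270,000; Una's £270,000 share passes to Una's issue; Dagny's £270,000 share passes to Dagny's issue.
Una's share (£270,000) passes entirely to Oren.
Dagny's share (£270,000) is divided into 3 shares of £90,000: Nkechi, Kalinda, and Reuben each take £90,000.

Kalinda receives £90,000.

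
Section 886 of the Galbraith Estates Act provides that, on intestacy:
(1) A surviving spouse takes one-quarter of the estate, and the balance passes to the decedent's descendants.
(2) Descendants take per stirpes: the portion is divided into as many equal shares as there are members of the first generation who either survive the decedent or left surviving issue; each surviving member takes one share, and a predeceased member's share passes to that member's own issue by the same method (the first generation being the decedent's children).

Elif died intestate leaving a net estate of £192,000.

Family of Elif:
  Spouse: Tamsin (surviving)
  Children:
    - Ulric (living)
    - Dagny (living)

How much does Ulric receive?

Ulric receives £72,000.

Tamsin takes one-quarter of £192,000 = £48,000. The remaining £144,000 passes to the descendants.
The descendants' portion (£144,000) is divided into 2 shares of £72,000: Ulric and Dagny each take £72,000.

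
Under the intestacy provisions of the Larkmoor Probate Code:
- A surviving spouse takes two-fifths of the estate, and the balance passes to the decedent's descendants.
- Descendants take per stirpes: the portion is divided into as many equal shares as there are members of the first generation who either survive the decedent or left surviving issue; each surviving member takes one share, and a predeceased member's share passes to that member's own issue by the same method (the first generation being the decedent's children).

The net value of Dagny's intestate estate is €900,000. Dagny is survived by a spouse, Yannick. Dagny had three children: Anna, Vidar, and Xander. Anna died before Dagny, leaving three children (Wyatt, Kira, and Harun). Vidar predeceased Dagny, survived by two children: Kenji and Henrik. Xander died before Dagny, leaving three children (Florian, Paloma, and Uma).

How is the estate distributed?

Yannick: €360,000; Wyatt: €60,000; Kira: €60,000; Harun: €60,000; Kenji: €90,000; Henrik: €90,000; Florian: €60,000; Paloma: €60,000; Uma: €60,000

Yannick takes two-fifths of €900,000 = €360,000. The remaining €540,000 passes to the descendants.
The descendants' portion (€540,000) is divided into 3 shares of €180,000: Anna's €180,000 share passes to Anna's issue; Vidar's €180,000 share passes to Vidar's issue; Xander's €180,000 share passes to Xander's issue.
Anna's share (€180,000) is divided into 3 shares of €60,000: Wyatt, Kira, and Harun each take €60,000.
Vidar's share (€180,000) is divided into 2 shares of €90,000: Kenji and Henrik each take €90,000.
Xander's share (€180,000) is divided into 3 shares of €60,000: Florian, Paloma, and Uma each take €60,000.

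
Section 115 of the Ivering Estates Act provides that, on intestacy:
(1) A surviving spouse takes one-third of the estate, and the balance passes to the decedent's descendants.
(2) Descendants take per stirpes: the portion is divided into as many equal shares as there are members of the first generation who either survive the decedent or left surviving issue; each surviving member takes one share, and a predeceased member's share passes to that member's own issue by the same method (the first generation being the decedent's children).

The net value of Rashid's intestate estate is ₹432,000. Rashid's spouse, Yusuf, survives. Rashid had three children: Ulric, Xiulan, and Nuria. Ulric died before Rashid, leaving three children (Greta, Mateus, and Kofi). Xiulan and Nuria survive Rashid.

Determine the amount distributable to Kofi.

Yusuf takes one-third of ₹432,000 = ₹144,000. The remaining ₹288,000 passes to the descendants.
The descendants' portion (₹288,000) is divided into 3 shares of ₹96,000: Xiulan and Nuria each take ₹96,000; Ulric's ₹96,000 share passes to Ulric's issue.
Ulric's share (₹96,000) is divided into 3 shares of ₹32,000: Greta, Mateus, and Kofi each take ₹32,000.

Kofi receives ₹32,000.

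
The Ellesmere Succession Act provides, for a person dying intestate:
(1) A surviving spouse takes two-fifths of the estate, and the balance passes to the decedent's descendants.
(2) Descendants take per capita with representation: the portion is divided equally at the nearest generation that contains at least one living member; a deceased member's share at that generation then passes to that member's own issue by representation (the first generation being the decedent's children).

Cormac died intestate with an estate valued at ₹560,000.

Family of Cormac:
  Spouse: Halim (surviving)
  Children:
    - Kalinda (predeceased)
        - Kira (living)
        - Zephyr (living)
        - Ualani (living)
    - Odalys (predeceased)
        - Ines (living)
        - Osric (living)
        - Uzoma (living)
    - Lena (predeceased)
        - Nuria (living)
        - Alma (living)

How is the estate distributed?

Halim takes two-fifths of ₹560,000 = ₹224,000. The remaining ₹336,000 passes to the descendants.
No child survives, so the initial division is made at the grandchildren's generation.
The descendants' portion (₹336,000) is divided into 8 shares of ₹42,000: Kira, Zephyr, Ualani, Ines, Osric, Uzoma, Nuria, and Alma each take ₹42,000.

Halim: ₹224,000; Kira: ₹42,000; Zephyr: ₹42,000; Ualani: ₹42,000; Ines: ₹42,000; Osric: ₹42,000; Uzoma: ₹42,000; Nuria: ₹42,000; Alma: ₹42,000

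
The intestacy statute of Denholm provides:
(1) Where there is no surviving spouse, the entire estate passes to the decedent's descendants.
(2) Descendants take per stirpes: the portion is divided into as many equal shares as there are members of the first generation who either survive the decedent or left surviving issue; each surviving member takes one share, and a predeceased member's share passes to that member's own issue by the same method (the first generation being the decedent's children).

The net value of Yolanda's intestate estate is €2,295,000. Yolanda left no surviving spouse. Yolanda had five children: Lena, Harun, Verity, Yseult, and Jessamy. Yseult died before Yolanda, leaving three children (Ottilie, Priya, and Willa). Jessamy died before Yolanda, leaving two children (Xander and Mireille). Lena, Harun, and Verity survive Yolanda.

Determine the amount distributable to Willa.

Willa receives €153,000.

The entire €2,295,000 passes to the descendants.
That amount (€2,295,000) is divided into 5 shares of €459,000: Lena, Harun, and Verity each take €459,000; Yseult's €459,000 share passes to Yseult's issue; Jessamy's €459,000 share passes to Jessamy's issue.
Yseult's share (€459,000) is divided into 3 shares of €153,000: Ottilie, Priya, and Willa each take €153,000.
Jessamy's share (€459,000) is divided into 2 shares of €229,500: Xander and Mireille each take €229,500.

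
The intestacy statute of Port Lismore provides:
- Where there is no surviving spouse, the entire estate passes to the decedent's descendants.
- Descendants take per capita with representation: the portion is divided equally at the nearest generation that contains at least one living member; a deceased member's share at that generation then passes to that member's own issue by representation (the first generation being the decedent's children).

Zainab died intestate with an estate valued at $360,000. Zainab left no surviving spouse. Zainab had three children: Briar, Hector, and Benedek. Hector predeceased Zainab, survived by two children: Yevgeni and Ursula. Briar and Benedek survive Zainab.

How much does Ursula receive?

The entire $360,000 passes to the descendants.
That amount ($360,000) is divided into 3 shares of $120,000: Briar and Benedek each take $120,000; Hector's $120,000 share passes to Hector's issue.
Hector's share ($120,000) is divided into 2 shares of $60,000: Yevgeni and Ursula each take $60,000.

Ursula receives $60,000.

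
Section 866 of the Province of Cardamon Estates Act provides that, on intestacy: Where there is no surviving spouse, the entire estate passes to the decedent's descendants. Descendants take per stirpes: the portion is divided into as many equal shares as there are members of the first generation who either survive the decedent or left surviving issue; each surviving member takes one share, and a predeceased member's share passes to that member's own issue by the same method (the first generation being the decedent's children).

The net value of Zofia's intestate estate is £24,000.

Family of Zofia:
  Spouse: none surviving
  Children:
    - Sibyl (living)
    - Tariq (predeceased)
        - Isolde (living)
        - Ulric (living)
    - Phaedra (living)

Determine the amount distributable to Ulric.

The entire £24,000 passes to the descendants.
That amount (£24,000) is divided into 3 shares of £8,000: Sibyl and Phaedra each take £8,000; Tariq's £8,000 share passes to Tariq's issue.
Tariq's share (£8,000) is divided into 2 shares of £4,000: Isolde and Ulric each take £4,000.

Ulric receives £4,000.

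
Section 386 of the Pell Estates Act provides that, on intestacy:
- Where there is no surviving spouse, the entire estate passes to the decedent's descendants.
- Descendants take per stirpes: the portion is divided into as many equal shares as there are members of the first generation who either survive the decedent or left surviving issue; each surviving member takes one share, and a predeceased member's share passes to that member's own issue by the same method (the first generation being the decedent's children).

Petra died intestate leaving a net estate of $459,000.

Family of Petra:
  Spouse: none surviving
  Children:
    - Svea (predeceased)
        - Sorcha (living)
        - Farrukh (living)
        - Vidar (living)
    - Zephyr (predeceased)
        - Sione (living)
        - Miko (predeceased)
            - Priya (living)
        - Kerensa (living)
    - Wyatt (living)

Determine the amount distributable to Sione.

Sione receives $51,000.

The entire $459,000 passes to the descendants.
That amount ($459,000) is divided into 3 shares of $153,000: Wyatt takes $153,000; Svea's $153,000 share passes to Svea's issue; Zephyr's $153,000 share passes to Zephyr's issue.
Svea's share ($153,000) is divided into 3 shares of $51,000: Sorcha, Farrukh, and Vidar each take $51,000.
Zephyr's share ($153,000) is divided into 3 shares of $51,000: Sione and Kerensa each take $51,000; Miko's $51,000 share passes to Miko's issue.
Miko's share ($51,000) passes entirely to Priya.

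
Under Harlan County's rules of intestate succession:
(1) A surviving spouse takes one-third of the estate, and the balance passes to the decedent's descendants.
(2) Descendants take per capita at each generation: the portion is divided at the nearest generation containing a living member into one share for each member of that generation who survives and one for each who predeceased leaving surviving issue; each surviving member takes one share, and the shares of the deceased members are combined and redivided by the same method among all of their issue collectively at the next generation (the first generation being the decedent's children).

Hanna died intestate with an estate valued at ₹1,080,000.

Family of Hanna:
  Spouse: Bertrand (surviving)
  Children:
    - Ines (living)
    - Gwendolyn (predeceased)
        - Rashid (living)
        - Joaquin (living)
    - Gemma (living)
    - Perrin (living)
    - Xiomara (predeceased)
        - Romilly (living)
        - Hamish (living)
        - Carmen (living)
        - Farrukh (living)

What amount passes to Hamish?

Hamish receives ₹48,000.

Bertrand takes one-third of ₹1,080,000 = ₹360,000. The remaining ₹720,000 passes to the descendants.
The descendants' portion (₹720,000) is divided at the children's generation into 5 shares of ₹144,000. Ines, Gemma, and Perrin each take ₹144,000. The 2 shares of the deceased (Gwendolyn and Xiomara) are combined into a pool of ₹288,000.
That pool (₹288,000) is divided at the grandchildren's generation equally among Rashid, Joaquin, Romilly, Hamish, Carmen, and Farrukh: ₹48,000 each.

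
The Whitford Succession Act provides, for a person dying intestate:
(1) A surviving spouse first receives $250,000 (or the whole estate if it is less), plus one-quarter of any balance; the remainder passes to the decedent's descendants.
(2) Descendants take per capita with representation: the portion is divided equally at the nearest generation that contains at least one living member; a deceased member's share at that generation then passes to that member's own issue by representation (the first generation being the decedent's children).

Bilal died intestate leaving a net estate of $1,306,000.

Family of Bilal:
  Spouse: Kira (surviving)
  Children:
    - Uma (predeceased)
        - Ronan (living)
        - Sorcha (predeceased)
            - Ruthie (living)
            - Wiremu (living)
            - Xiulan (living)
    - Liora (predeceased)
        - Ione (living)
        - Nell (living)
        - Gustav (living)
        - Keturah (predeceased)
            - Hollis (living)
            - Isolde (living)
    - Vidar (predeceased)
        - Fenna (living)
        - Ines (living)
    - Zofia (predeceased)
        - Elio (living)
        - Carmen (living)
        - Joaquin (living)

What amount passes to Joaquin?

Joaquin receives $72,000.

Kira first takes $250,000, leaving a balance of $1,056,000. Kira then takes one-quarter of the balance ($264,000), for a total of $514,000. The remaining $792,000 passes to the descendants.
No child survives, so the initial division is made at the grandchildren's generation.
The descendants' portion ($792,000) is divided into 11 shares of $72,000: Ronan, Ione, Nell, Gustav, Fenna, Ines, Elio, Carmen, and Joaquin each take $72,000; Sorcha's $72,000 share passes to Sorcha's issue; Keturah's $72,000 share passes to Keturah's issue.
Sorcha's share ($72,000) is divided into 3 shares of $24,000: Ruthie, Wiremu, and Xiulan each take $24,000.
Keturah's share ($72,000) is divided into 2 shares of $36,000: Hollis and Isolde each take $36,000.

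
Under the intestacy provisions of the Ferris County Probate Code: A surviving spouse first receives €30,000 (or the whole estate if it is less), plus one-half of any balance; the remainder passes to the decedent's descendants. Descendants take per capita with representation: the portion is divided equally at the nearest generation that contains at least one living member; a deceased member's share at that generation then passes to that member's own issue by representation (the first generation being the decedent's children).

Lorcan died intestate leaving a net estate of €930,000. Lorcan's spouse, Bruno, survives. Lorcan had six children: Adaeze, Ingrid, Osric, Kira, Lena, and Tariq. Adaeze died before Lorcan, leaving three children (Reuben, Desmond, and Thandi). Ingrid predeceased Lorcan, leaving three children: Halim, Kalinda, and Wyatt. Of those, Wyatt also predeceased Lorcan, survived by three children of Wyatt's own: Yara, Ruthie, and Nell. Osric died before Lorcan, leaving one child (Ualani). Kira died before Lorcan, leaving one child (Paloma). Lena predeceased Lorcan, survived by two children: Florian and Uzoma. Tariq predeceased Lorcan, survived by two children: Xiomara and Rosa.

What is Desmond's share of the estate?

Bruno first takes €30,000, leaving a balance of €900,000. Bruno then takes one-half of the balance (€450,000), for a total of €480,000. The remaining €450,000 passes to the descendants.
No child survives, so the initial division is made at the grandchildren's generation.
The descendants' portion (€450,000) is divided into 12 shares of €37,500: Reuben, Desmond, Thandi, Halim, Kalinda, Ualani, Paloma, Florian, Uzoma, Xiomara, and Rosa each take €37,500; Wyatt's €37,500 share passes to Wyatt's issue.
Wyatt's share (€37,500) is divided into 3 shares of €12,500: Yara, Ruthie, and Nell each take €12,500.

Desmond receives €37,500.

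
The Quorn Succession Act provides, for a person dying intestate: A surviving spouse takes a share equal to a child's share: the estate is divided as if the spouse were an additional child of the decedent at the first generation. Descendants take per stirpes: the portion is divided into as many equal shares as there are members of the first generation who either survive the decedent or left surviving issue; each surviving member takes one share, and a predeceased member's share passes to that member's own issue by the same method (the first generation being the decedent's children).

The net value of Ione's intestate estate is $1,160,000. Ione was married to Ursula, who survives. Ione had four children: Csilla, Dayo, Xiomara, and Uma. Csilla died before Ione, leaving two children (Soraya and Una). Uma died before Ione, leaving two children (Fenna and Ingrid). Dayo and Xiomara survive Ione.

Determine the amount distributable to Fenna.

Fenna receives $116,000.

The spouse counts as an additional share at the children's level, so there are 5 primary shares of $232,000. Ursula takes one such share ($232,000).
The children's combined portion ($928,000) is divided into 4 shares of $232,000: Dayo and Xiomara each take $232,000; Csilla's $232,000 share passes to Csilla's issue; Uma's $232,000 share passes to Uma's issue.
Csilla's share ($232,000) is divided into 2 shares of $116,000: Soraya and Una each take $116,000.
Uma's share ($232,000) is divided into 2 shares of $116,000: Fenna and Ingrid each take $116,000.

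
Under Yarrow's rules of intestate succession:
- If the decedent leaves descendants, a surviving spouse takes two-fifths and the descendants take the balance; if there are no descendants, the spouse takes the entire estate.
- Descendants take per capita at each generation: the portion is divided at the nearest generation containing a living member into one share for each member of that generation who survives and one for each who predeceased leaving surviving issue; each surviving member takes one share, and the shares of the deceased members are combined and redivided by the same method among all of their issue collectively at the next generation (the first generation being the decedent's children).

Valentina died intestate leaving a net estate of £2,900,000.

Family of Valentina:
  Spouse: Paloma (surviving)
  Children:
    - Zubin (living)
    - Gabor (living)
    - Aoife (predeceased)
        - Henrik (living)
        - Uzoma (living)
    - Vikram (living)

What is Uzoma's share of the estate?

Uzoma receives £217,500.

Paloma takes two-fifths of £2,900,000 = £1,160,000. The remaining £1,740,000 passes to the descendants.
The descendants' portion (£1,740,000) is divided at the children's generation into 4 shares of £435,000. Zubin, Gabor, and Vikram each take £435,000. The remaining share for the deceased Aoife (£435,000) is carried to the next generation.
That pool (£435,000) is divided at the grandchildren's generation equally among Henrik and Uzoma: £217,500 each.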